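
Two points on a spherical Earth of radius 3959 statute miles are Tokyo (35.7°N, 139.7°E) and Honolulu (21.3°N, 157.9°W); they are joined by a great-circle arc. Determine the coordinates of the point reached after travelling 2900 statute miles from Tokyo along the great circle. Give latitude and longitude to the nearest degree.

≈ 28°N, 171°W

Convert each endpoint to a unit vector on the sphere (x = cos φ cos λ, y = cos φ sin λ, z = sin φ).
The central angle between the endpoints is δ = arccos(p₁·p₂) ≈ 0.973 rad (55.8°). The total great-circle distance is δ·R ≈ 0.973 × 3959 ≈ 3854 mi, so the target fraction is f = 2900/3854 ≈ 0.753.
Interpolate at f ≈ 0.753 with slerp weights a = sin((1−f)δ)/sin δ ≈ 0.289, b = sin(fδ)/sin δ ≈ 0.809.
p = a·p₁ + b·p₂ ≈ (-0.877, -0.132, 0.462); φ = arcsin(p_z) ≈ 27.53°, λ = atan2(p_y, p_x) ≈ -171.44°.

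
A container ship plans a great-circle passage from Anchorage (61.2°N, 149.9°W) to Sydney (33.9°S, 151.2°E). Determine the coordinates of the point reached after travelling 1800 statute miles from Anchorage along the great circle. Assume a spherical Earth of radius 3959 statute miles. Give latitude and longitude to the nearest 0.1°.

The haversine formula gives a central angle δ ≈ 1.857 rad (106.4°) between the endpoints. The total great-circle distance is δ·R ≈ 1.857 × 3959 ≈ 7351 mi, so the target fraction is f = 1800/7351 ≈ 0.245.
Interpolate at f ≈ 0.245 with slerp weights a = sin((1−f)δ)/sin δ ≈ 1.028, b = sin(fδ)/sin δ ≈ 0.458.
p = a·p₁ + b·p₂ ≈ (-0.761, -0.065, 0.645); φ = arcsin(p_z) ≈ 40.18°, λ = atan2(p_y, p_x) ≈ -175.10°.

≈ 40.2°N, 175.1°W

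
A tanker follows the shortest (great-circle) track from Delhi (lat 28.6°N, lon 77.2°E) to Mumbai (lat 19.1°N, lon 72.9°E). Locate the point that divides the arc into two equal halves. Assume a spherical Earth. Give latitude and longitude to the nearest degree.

Write both endpoints as unit vectors p₁, p₂ with components (cos φ cos λ, cos φ sin λ, sin φ).
The central angle between the endpoints is δ = arccos(p₁·p₂) ≈ 0.179 rad (10.3°).
Interpolate at f = 1/2 with slerp weights a = sin((1−f)δ)/sin δ ≈ 0.502, b = sin(fδ)/sin δ ≈ 0.502.
p = a·p₁ + b·p₂ ≈ (0.237, 0.883, 0.405); φ = arcsin(p_z) ≈ 23.86°, λ = atan2(p_y, p_x) ≈ 74.97°.

≈ lat 24°N, lon 75°E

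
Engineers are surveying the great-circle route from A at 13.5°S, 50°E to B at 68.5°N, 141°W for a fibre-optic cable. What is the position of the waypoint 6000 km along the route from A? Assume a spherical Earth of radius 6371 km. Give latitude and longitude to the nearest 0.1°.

≈ 40.2°N, 55.2°E

Convert each endpoint to a unit vector on the sphere (x = cos φ cos λ, y = cos φ sin λ, z = sin φ).
The central angle between the endpoints is δ = arccos(p₁·p₂) ≈ 2.174 rad (124.5°). The total great-circle distance is δ·R ≈ 2.174 × 6371 ≈ 13849 km, so the target fraction is f = 6000/13849 ≈ 0.433.
Interpolate at f ≈ 0.433 with slerp weights a = sin((1−f)δ)/sin δ ≈ 1.145, b = sin(fδ)/sin δ ≈ 0.982.
p = a·p₁ + b·p₂ ≈ (0.436, 0.626, 0.646); φ = arcsin(p_z) ≈ 40.25°, λ = atan2(p_y, p_x) ≈ 55.16°.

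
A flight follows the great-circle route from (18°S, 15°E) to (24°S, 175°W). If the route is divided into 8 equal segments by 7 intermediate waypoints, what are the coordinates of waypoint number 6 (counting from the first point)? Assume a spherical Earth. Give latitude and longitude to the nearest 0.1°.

Convert each endpoint to a unit vector on the sphere (x = cos φ cos λ, y = cos φ sin λ, z = sin φ).
The central angle between the endpoints is δ = arccos(p₁·p₂) ≈ 2.389 rad (136.9°).
Interpolate at f = 6/8 with slerp weights a = sin((1−f)δ)/sin δ ≈ 0.823, b = sin(fδ)/sin δ ≈ 1.427.
p = a·p₁ + b·p₂ ≈ (-0.543, 0.089, -0.835); φ = arcsin(p_z) ≈ -56.60°, λ = atan2(p_y, p_x) ≈ 170.71°.

≈ (56.6°S, 170.7°E)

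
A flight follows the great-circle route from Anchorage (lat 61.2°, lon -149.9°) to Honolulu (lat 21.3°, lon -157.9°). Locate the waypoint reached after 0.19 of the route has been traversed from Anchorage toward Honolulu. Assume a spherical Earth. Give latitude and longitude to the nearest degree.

≈ lat 54°, lon -152°

Write both endpoints as unit vectors p₁, p₂ with components (cos φ cos λ, cos φ sin λ, sin φ).
The central angle between the endpoints is δ = arccos(p₁·p₂) ≈ 0.703 rad (40.3°).
Interpolate at f = 0.19 with slerp weights a = sin((1−f)δ)/sin δ ≈ 0.834, b = sin(fδ)/sin δ ≈ 0.206.
p = a·p₁ + b·p₂ ≈ (-0.525, -0.274, 0.806); φ = arcsin(p_z) ≈ 53.67°, λ = atan2(p_y, p_x) ≈ -152.48°.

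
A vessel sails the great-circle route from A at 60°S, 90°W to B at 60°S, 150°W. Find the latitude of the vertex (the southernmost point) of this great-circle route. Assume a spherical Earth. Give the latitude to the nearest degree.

The great circle lies in the plane with unit normal n̂ = (p₁ × p₂)/|p₁ × p₂|.
Here n̂_z ≈ -0.447; the vertex latitude is φ_max = arccos|n̂_z| ≈ 63.4°.
Check via Clairaut: cos φ_max = |cos φ₁| · sin C = cos(60.0°)·sin(116.6°) ≈ 0.447, again giving ≈ 63.4°.

≈ 63°S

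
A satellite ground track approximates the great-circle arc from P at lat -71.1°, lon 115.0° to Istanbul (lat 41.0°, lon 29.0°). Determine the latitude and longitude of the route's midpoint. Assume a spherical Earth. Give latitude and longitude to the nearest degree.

≈ lat -19°, lon 52°

The haversine formula gives a central angle δ ≈ 2.219 rad (127.1°) between the endpoints.
Interpolate at f = 1/2 with slerp weights a = sin((1−f)δ)/sin δ ≈ 1.123, b = sin(fδ)/sin δ ≈ 1.123.
p = a·p₁ + b·p₂ ≈ (0.588, 0.741, -0.326); φ = arcsin(p_z) ≈ -19.01°, λ = atan2(p_y, p_x) ≈ 51.57°.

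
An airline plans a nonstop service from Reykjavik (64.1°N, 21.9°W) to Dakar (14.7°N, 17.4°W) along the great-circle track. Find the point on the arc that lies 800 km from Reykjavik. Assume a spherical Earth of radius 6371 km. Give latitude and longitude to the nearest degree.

Write both endpoints as unit vectors p₁, p₂ with components (cos φ cos λ, cos φ sin λ, sin φ).
The central angle between the endpoints is δ = arccos(p₁·p₂) ≈ 0.864 rad (49.5°). The total great-circle distance is δ·R ≈ 0.864 × 6371 ≈ 5504 km, so the target fraction is f = 800/5504 ≈ 0.145.
Interpolate at f ≈ 0.145 with slerp weights a = sin((1−f)δ)/sin δ ≈ 0.885, b = sin(fδ)/sin δ ≈ 0.165.
p = a·p₁ + b·p₂ ≈ (0.511, -0.192, 0.838); φ = arcsin(p_z) ≈ 56.93°, λ = atan2(p_y, p_x) ≈ -20.59°.

≈ 57°N, 21°W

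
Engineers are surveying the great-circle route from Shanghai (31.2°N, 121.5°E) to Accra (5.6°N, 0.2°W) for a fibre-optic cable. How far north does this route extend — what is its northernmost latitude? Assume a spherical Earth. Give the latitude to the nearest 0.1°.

The great circle lies in the plane with unit normal n̂ = (p₁ × p₂)/|p₁ × p₂|.
Here n̂_z ≈ -0.789; the vertex latitude is φ_max = arccos|n̂_z| ≈ 37.9°.

≈ 37.9°N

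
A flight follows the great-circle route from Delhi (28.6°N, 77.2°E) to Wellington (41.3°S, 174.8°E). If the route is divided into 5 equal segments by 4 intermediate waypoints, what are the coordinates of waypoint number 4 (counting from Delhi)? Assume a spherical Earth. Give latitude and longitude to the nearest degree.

Write both endpoints as unit vectors p₁, p₂ with components (cos φ cos λ, cos φ sin λ, sin φ).
The central angle between the endpoints is δ = arccos(p₁·p₂) ≈ 1.986 rad (113.8°).
Interpolate at f = 4/5 with slerp weights a = sin((1−f)δ)/sin δ ≈ 0.423, b = sin(fδ)/sin δ ≈ 1.093.
p = a·p₁ + b·p₂ ≈ (-0.735, 0.436, -0.519); φ = arcsin(p_z) ≈ -31.25°, λ = atan2(p_y, p_x) ≈ 149.32°.

≈ 31°S, 149°E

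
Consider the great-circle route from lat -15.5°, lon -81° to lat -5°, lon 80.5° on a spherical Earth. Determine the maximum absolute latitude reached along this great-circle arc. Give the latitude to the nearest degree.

≈ -49°

The great circle lies in the plane with unit normal n̂ = (p₁ × p₂)/|p₁ × p₂|.
Here n̂_z ≈ +0.660; the vertex latitude is φ_max = arccos|n̂_z| ≈ 48.7°.
Check via Clairaut: cos φ_max = |cos φ₁| · sin C = cos(15.5°)·sin(136.8°) ≈ 0.660, again giving ≈ 48.7°.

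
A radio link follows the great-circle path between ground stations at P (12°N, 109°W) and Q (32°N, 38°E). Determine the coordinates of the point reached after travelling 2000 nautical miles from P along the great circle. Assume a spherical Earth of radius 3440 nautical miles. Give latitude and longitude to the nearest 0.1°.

≈ (38.0°N, 85.6°W)

Write both endpoints as unit vectors p₁, p₂ with components (cos φ cos λ, cos φ sin λ, sin φ).
The central angle between the endpoints is δ = arccos(p₁·p₂) ≈ 2.196 rad (125.8°). The total great-circle distance is δ·R ≈ 2.196 × 3440 ≈ 7555 nmi, so the target fraction is f = 2000/7555 ≈ 0.265.
Interpolate at f ≈ 0.265 with slerp weights a = sin((1−f)δ)/sin δ ≈ 1.232, b = sin(fδ)/sin δ ≈ 0.677.
p = a·p₁ + b·p₂ ≈ (0.060, -0.786, 0.615); φ = arcsin(p_z) ≈ 37.97°, λ = atan2(p_y, p_x) ≈ -85.61°.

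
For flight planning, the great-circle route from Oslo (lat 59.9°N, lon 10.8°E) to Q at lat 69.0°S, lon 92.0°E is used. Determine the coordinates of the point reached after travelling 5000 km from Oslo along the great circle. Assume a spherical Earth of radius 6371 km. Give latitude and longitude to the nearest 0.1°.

Convert each endpoint to a unit vector on the sphere (x = cos φ cos λ, y = cos φ sin λ, z = sin φ).
The central angle between the endpoints is δ = arccos(p₁·p₂) ≈ 2.466 rad (141.3°). The total great-circle distance is δ·R ≈ 2.466 × 6371 ≈ 15709 km, so the target fraction is f = 5000/15709 ≈ 0.318.
Interpolate at f ≈ 0.318 with slerp weights a = sin((1−f)δ)/sin δ ≈ 1.589, b = sin(fδ)/sin δ ≈ 1.130.
p = a·p₁ + b·p₂ ≈ (0.769, 0.554, 0.320); φ = arcsin(p_z) ≈ 18.66°, λ = atan2(p_y, p_x) ≈ 35.78°.

≈ lat 18.7°N, lon 35.8°E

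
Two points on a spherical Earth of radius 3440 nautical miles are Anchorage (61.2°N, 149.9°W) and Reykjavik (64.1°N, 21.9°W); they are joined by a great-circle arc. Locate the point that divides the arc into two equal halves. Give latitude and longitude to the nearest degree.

≈ (77°N, 92°W)

The haversine formula gives a central angle δ ≈ 0.852 rad (48.8°) between the endpoints.
Interpolate at f = 1/2 with slerp weights a = sin((1−f)δ)/sin δ ≈ 0.549, b = sin(fδ)/sin δ ≈ 0.549.
p = a·p₁ + b·p₂ ≈ (-0.006, -0.222, 0.975); φ = arcsin(p_z) ≈ 77.16°, λ = atan2(p_y, p_x) ≈ -91.63°.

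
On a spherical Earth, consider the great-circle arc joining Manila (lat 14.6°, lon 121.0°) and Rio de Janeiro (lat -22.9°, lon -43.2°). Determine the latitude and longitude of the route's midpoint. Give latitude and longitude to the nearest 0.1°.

Convert each endpoint to a unit vector on the sphere (x = cos φ cos λ, y = cos φ sin λ, z = sin φ).
The central angle between the endpoints is δ = arccos(p₁·p₂) ≈ 2.843 rad (162.9°).
Interpolate at f = 1/2 with slerp weights a = sin((1−f)δ)/sin δ ≈ 3.365, b = sin(fδ)/sin δ ≈ 3.365.
p = a·p₁ + b·p₂ ≈ (0.583, 0.669, -0.461); φ = arcsin(p_z) ≈ -27.46°, λ = atan2(p_y, p_x) ≈ 48.97°.

≈ lat -27.5°, lon 49.0°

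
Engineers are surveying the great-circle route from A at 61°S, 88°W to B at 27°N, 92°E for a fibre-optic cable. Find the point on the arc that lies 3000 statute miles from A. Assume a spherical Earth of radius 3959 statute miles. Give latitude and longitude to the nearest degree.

≈ 76°S, 92°E

Convert each endpoint to a unit vector on the sphere (x = cos φ cos λ, y = cos φ sin λ, z = sin φ).
The central angle between the endpoints is δ = arccos(p₁·p₂) ≈ 2.548 rad (146.0°). The total great-circle distance is δ·R ≈ 2.548 × 3959 ≈ 10088 mi, so the target fraction is f = 3000/10088 ≈ 0.297.
Interpolate at f ≈ 0.297 with slerp weights a = sin((1−f)δ)/sin δ ≈ 1.745, b = sin(fδ)/sin δ ≈ 1.229.
p = a·p₁ + b·p₂ ≈ (-0.009, 0.249, -0.969); φ = arcsin(p_z) ≈ -75.58°, λ = atan2(p_y, p_x) ≈ 92.00°.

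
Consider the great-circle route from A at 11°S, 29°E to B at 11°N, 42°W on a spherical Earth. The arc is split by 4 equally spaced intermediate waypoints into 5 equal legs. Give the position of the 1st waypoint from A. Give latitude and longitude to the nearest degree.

Convert each endpoint to a unit vector on the sphere (x = cos φ cos λ, y = cos φ sin λ, z = sin φ).
The central angle between the endpoints is δ = arccos(p₁·p₂) ≈ 1.290 rad (73.9°).
Interpolate at f = 1/5 with slerp weights a = sin((1−f)δ)/sin δ ≈ 0.893, b = sin(fδ)/sin δ ≈ 0.266.
p = a·p₁ + b·p₂ ≈ (0.961, 0.251, -0.120); φ = arcsin(p_z) ≈ -6.88°, λ = atan2(p_y, p_x) ≈ 14.63°.

≈ 7°S, 15°E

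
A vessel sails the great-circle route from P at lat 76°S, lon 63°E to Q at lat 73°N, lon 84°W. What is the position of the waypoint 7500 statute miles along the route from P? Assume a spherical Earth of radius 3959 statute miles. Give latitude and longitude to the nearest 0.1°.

≈ lat 17.4°N, lon 33.9°W

From cos δ = sin φ₁ sin φ₂ + cos φ₁ cos φ₂ cos Δλ, the central angle is δ ≈ 2.982 rad (170.8°). The total great-circle distance is δ·R ≈ 2.982 × 3959 ≈ 11804 mi, so the target fraction is f = 7500/11804 ≈ 0.635.
Interpolate at f ≈ 0.635 with slerp weights a = sin((1−f)δ)/sin δ ≈ 5.555, b = sin(fδ)/sin δ ≈ 5.949.
p = a·p₁ + b·p₂ ≈ (0.792, -0.532, 0.299); φ = arcsin(p_z) ≈ 17.40°, λ = atan2(p_y, p_x) ≈ -33.91°.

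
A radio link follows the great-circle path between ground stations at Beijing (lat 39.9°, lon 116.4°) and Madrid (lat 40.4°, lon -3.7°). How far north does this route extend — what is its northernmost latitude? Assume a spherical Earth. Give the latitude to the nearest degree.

≈ 59°

The great circle lies in the plane with unit normal n̂ = (p₁ × p₂)/|p₁ × p₂|.
Here n̂_z ≈ -0.509; the vertex latitude is φ_max = arccos|n̂_z| ≈ 59.4°.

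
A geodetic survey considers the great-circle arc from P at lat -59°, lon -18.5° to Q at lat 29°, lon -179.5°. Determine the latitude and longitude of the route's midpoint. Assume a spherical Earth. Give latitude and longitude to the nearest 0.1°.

Convert each endpoint to a unit vector on the sphere (x = cos φ cos λ, y = cos φ sin λ, z = sin φ).
The central angle between the endpoints is δ = arccos(p₁·p₂) ≈ 2.571 rad (147.3°).
Interpolate at f = 1/2 with slerp weights a = sin((1−f)δ)/sin δ ≈ 1.776, b = sin(fδ)/sin δ ≈ 1.776.
p = a·p₁ + b·p₂ ≈ (-0.686, -0.304, -0.661); φ = arcsin(p_z) ≈ -41.40°, λ = atan2(p_y, p_x) ≈ -156.11°.

≈ lat -41.4°, lon -156.1°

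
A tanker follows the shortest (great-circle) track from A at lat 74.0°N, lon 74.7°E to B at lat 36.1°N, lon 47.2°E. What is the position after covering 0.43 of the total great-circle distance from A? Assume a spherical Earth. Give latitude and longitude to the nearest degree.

≈ lat 58°N, lon 56°E

Write both endpoints as unit vectors p₁, p₂ with components (cos φ cos λ, cos φ sin λ, sin φ).
The central angle between the endpoints is δ = arccos(p₁·p₂) ≈ 0.701 rad (40.2°).
Interpolate at f = 0.43 with slerp weights a = sin((1−f)δ)/sin δ ≈ 0.603, b = sin(fδ)/sin δ ≈ 0.460.
p = a·p₁ + b·p₂ ≈ (0.297, 0.433, 0.851); φ = arcsin(p_z) ≈ 58.33°, λ = atan2(p_y, p_x) ≈ 55.61°.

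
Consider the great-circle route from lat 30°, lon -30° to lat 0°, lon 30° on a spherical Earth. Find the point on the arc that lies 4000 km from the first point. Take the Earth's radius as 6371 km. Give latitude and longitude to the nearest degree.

≈ lat 15°, lon 6°

Convert each endpoint to a unit vector on the sphere (x = cos φ cos λ, y = cos φ sin λ, z = sin φ).
The central angle between the endpoints is δ = arccos(p₁·p₂) ≈ 1.123 rad (64.3°). The total great-circle distance is δ·R ≈ 1.123 × 6371 ≈ 7154 km, so the target fraction is f = 4000/7154 ≈ 0.559.
Interpolate at f ≈ 0.559 with slerp weights a = sin((1−f)δ)/sin δ ≈ 0.527, b = sin(fδ)/sin δ ≈ 0.652.
p = a·p₁ + b·p₂ ≈ (0.960, 0.098, 0.264); φ = arcsin(p_z) ≈ 15.28°, λ = atan2(p_y, p_x) ≈ 5.81°.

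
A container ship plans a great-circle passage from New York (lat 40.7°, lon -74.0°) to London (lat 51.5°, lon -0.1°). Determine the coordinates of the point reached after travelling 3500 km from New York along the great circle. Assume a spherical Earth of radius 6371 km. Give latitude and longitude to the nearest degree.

≈ lat 54°, lon -31°

Convert each endpoint to a unit vector on the sphere (x = cos φ cos λ, y = cos φ sin λ, z = sin φ).
The central angle between the endpoints is δ = arccos(p₁·p₂) ≈ 0.875 rad (50.1°). The total great-circle distance is δ·R ≈ 0.875 × 6371 ≈ 5573 km, so the target fraction is f = 3500/5573 ≈ 0.628.
Interpolate at f ≈ 0.628 with slerp weights a = sin((1−f)δ)/sin δ ≈ 0.417, b = sin(fδ)/sin δ ≈ 0.680.
p = a·p₁ + b·p₂ ≈ (0.511, -0.304, 0.804); φ = arcsin(p_z) ≈ 53.53°, λ = atan2(p_y, p_x) ≈ -30.79°.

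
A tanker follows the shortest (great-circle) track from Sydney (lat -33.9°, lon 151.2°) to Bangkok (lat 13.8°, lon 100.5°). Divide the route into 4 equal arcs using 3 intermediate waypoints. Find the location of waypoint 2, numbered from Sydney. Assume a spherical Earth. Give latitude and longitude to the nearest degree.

Convert each endpoint to a unit vector on the sphere (x = cos φ cos λ, y = cos φ sin λ, z = sin φ).
The central angle between the endpoints is δ = arccos(p₁·p₂) ≈ 1.184 rad (67.8°).
Interpolate at f = 2/4 with slerp weights a = sin((1−f)δ)/sin δ ≈ 0.602, b = sin(fδ)/sin δ ≈ 0.602.
p = a·p₁ + b·p₂ ≈ (-0.545, 0.816, -0.192); φ = arcsin(p_z) ≈ -11.09°, λ = atan2(p_y, p_x) ≈ 123.72°.

≈ lat -11°, lon 124°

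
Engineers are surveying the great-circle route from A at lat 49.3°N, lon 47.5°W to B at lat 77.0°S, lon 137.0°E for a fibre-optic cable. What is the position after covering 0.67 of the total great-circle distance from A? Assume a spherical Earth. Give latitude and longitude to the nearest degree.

≈ lat 53°S, lon 51°W

From cos δ = sin φ₁ sin φ₂ + cos φ₁ cos φ₂ cos Δλ, the central angle is δ ≈ 2.657 rad (152.2°).
Interpolate at f = 0.67 with slerp weights a = sin((1−f)δ)/sin δ ≈ 1.651, b = sin(fδ)/sin δ ≈ 2.100.
p = a·p₁ + b·p₂ ≈ (0.382, -0.471, -0.795); φ = arcsin(p_z) ≈ -52.66°, λ = atan2(p_y, p_x) ≈ -51.00°.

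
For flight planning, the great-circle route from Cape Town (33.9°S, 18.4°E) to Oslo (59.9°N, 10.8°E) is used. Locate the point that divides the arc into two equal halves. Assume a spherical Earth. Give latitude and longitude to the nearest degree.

From cos δ = sin φ₁ sin φ₂ + cos φ₁ cos φ₂ cos Δλ, the central angle is δ ≈ 1.641 rad (94.0°).
Interpolate at f = 1/2 with slerp weights a = sin((1−f)δ)/sin δ ≈ 0.733, b = sin(fδ)/sin δ ≈ 0.733.
p = a·p₁ + b·p₂ ≈ (0.939, 0.261, 0.225); φ = arcsin(p_z) ≈ 13.03°, λ = atan2(p_y, p_x) ≈ 15.54°.

≈ 13°N, 16°E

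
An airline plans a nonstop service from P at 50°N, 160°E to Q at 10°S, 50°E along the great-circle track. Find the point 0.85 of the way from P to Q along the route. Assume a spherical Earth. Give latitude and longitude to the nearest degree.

Convert each endpoint to a unit vector on the sphere (x = cos φ cos λ, y = cos φ sin λ, z = sin φ).
The central angle between the endpoints is δ = arccos(p₁·p₂) ≈ 1.928 rad (110.5°).
Interpolate at f = 0.85 with slerp weights a = sin((1−f)δ)/sin δ ≈ 0.304, b = sin(fδ)/sin δ ≈ 1.065.
p = a·p₁ + b·p₂ ≈ (0.490, 0.870, 0.048); φ = arcsin(p_z) ≈ 2.77°, λ = atan2(p_y, p_x) ≈ 60.61°.

≈ 3°N, 61°E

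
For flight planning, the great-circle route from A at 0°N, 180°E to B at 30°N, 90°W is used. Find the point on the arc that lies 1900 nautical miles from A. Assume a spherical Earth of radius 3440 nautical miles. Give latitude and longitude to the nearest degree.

Write both endpoints as unit vectors p₁, p₂ with components (cos φ cos λ, cos φ sin λ, sin φ).
The central angle between the endpoints is δ = arccos(p₁·p₂) ≈ 1.571 rad (90.0°). The total great-circle distance is δ·R ≈ 1.571 × 3440 ≈ 5404 nmi, so the target fraction is f = 1900/5404 ≈ 0.352.
Interpolate at f ≈ 0.352 with slerp weights a = sin((1−f)δ)/sin δ ≈ 0.851, b = sin(fδ)/sin δ ≈ 0.525.
p = a·p₁ + b·p₂ ≈ (-0.851, -0.454, 0.262); φ = arcsin(p_z) ≈ 15.21°, λ = atan2(p_y, p_x) ≈ -151.91°.

≈ 15°N, 152°W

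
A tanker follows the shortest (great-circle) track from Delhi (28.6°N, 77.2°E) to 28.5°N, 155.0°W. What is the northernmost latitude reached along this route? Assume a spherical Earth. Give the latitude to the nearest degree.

≈ 51°N

The great circle lies in the plane with unit normal n̂ = (p₁ × p₂)/|p₁ × p₂|.
Here n̂_z ≈ +0.629; the vertex latitude is φ_max = arccos|n̂_z| ≈ 51.0°.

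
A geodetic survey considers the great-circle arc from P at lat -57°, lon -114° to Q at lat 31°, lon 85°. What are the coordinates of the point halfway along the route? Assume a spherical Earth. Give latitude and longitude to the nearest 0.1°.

≈ lat -40.0°, lon 112.4°

Convert each endpoint to a unit vector on the sphere (x = cos φ cos λ, y = cos φ sin λ, z = sin φ).
The central angle between the endpoints is δ = arccos(p₁·p₂) ≈ 2.633 rad (150.9°).
Interpolate at f = 1/2 with slerp weights a = sin((1−f)δ)/sin δ ≈ 1.987, b = sin(fδ)/sin δ ≈ 1.987.
p = a·p₁ + b·p₂ ≈ (-0.292, 0.708, -0.643); φ = arcsin(p_z) ≈ -40.02°, λ = atan2(p_y, p_x) ≈ 112.39°.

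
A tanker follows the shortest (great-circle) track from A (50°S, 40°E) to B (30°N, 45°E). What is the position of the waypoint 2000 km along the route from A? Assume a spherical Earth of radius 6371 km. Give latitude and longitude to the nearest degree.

The haversine formula gives a central angle δ ≈ 1.398 rad (80.1°) between the endpoints. The total great-circle distance is δ·R ≈ 1.398 × 6371 ≈ 8909 km, so the target fraction is f = 2000/8909 ≈ 0.224.
Interpolate at f ≈ 0.224 with slerp weights a = sin((1−f)δ)/sin δ ≈ 0.897, b = sin(fδ)/sin δ ≈ 0.313.
p = a·p₁ + b·p₂ ≈ (0.634, 0.563, -0.531); φ = arcsin(p_z) ≈ -32.05°, λ = atan2(p_y, p_x) ≈ 41.60°.

≈ (32°S, 42°E)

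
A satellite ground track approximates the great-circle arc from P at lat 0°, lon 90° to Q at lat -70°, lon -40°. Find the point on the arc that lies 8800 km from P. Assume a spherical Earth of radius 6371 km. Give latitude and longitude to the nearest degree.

The haversine formula gives a central angle δ ≈ 1.792 rad (102.7°) between the endpoints. The total great-circle distance is δ·R ≈ 1.792 × 6371 ≈ 11420 km, so the target fraction is f = 8800/11420 ≈ 0.771.
Interpolate at f ≈ 0.771 with slerp weights a = sin((1−f)δ)/sin δ ≈ 0.410, b = sin(fδ)/sin δ ≈ 1.007.
p = a·p₁ + b·p₂ ≈ (0.264, 0.188, -0.946); φ = arcsin(p_z) ≈ -71.09°, λ = atan2(p_y, p_x) ≈ 35.54°.

≈ lat -71°, lon 36°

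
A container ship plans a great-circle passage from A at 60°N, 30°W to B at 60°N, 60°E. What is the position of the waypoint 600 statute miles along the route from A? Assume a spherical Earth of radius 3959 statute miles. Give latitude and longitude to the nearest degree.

From cos δ = sin φ₁ sin φ₂ + cos φ₁ cos φ₂ cos Δλ, the central angle is δ ≈ 0.723 rad (41.4°). The total great-circle distance is δ·R ≈ 0.723 × 3959 ≈ 2861 mi, so the target fraction is f = 600/2861 ≈ 0.210.
Interpolate at f ≈ 0.210 with slerp weights a = sin((1−f)δ)/sin δ ≈ 0.817, b = sin(fδ)/sin δ ≈ 0.228.
p = a·p₁ + b·p₂ ≈ (0.411, -0.106, 0.906); φ = arcsin(p_z) ≈ 64.89°, λ = atan2(p_y, p_x) ≈ -14.40°.

≈ 65°N, 14°W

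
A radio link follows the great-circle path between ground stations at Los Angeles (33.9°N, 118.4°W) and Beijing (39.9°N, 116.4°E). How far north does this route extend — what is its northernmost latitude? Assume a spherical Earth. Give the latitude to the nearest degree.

The great circle lies in the plane with unit normal n̂ = (p₁ × p₂)/|p₁ × p₂|.
Here n̂_z ≈ -0.520; the vertex latitude is φ_max = arccos|n̂_z| ≈ 58.6°.

≈ 59°N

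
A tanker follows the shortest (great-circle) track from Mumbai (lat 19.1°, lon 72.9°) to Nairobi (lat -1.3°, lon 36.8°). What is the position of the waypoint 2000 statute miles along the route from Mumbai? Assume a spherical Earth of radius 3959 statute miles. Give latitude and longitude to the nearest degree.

Convert each endpoint to a unit vector on the sphere (x = cos φ cos λ, y = cos φ sin λ, z = sin φ).
The central angle between the endpoints is δ = arccos(p₁·p₂) ≈ 0.714 rad (40.9°). The total great-circle distance is δ·R ≈ 0.714 × 3959 ≈ 2826 mi, so the target fraction is f = 2000/2826 ≈ 0.708.
Interpolate at f ≈ 0.708 with slerp weights a = sin((1−f)δ)/sin δ ≈ 0.316, b = sin(fδ)/sin δ ≈ 0.739.
p = a·p₁ + b·p₂ ≈ (0.680, 0.728, 0.087); φ = arcsin(p_z) ≈ 4.98°, λ = atan2(p_y, p_x) ≈ 46.98°.

≈ lat 5°, lon 47°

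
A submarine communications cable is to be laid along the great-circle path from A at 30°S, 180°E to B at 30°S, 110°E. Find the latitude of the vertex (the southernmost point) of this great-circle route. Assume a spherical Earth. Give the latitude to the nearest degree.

The great circle lies in the plane with unit normal n̂ = (p₁ × p₂)/|p₁ × p₂|.
Here n̂_z ≈ -0.817; the vertex latitude is φ_max = arccos|n̂_z| ≈ 35.2°.
Check via Clairaut: cos φ_max = |cos φ₁| · sin C = cos(30.0°)·sin(109.3°) ≈ 0.817, again giving ≈ 35.2°.

≈ 35°S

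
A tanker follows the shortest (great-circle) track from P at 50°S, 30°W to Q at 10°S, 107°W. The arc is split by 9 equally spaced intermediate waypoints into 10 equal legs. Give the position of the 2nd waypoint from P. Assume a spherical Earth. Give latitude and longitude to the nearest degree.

From cos δ = sin φ₁ sin φ₂ + cos φ₁ cos φ₂ cos Δλ, the central angle is δ ≈ 1.292 rad (74.0°).
Interpolate at f = 2/10 with slerp weights a = sin((1−f)δ)/sin δ ≈ 0.894, b = sin(fδ)/sin δ ≈ 0.266.
p = a·p₁ + b·p₂ ≈ (0.421, -0.537, -0.731); φ = arcsin(p_z) ≈ -46.94°, λ = atan2(p_y, p_x) ≈ -51.93°.

≈ 47°S, 52°W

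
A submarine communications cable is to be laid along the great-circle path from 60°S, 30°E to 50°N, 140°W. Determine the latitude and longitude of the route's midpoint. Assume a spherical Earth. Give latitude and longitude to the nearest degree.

≈ 30°S, 110°W

Convert each endpoint to a unit vector on the sphere (x = cos φ cos λ, y = cos φ sin λ, z = sin φ).
The central angle between the endpoints is δ = arccos(p₁·p₂) ≈ 2.941 rad (168.5°).
Interpolate at f = 1/2 with slerp weights a = sin((1−f)δ)/sin δ ≈ 4.991, b = sin(fδ)/sin δ ≈ 4.991.
p = a·p₁ + b·p₂ ≈ (-0.296, -0.814, -0.499); φ = arcsin(p_z) ≈ -29.93°, λ = atan2(p_y, p_x) ≈ -110.00°.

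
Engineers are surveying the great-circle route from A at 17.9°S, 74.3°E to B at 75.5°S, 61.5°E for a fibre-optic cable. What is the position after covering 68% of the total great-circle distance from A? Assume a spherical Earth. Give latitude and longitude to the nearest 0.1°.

Write both endpoints as unit vectors p₁, p₂ with components (cos φ cos λ, cos φ sin λ, sin φ).
The central angle between the endpoints is δ = arccos(p₁·p₂) ≈ 1.012 rad (58.0°).
Interpolate at f = 0.68 with slerp weights a = sin((1−f)δ)/sin δ ≈ 0.375, b = sin(fδ)/sin δ ≈ 0.749.
p = a·p₁ + b·p₂ ≈ (0.186, 0.509, -0.841); φ = arcsin(p_z) ≈ -57.20°, λ = atan2(p_y, p_x) ≈ 69.90°.

≈ 57.2°S, 69.9°E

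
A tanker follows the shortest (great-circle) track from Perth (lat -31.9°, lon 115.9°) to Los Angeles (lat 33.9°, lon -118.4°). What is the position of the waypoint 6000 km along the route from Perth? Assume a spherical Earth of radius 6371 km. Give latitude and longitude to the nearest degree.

≈ lat -6°, lon 167°

The haversine formula gives a central angle δ ≈ 2.355 rad (134.9°) between the endpoints. The total great-circle distance is δ·R ≈ 2.355 × 6371 ≈ 15001 km, so the target fraction is f = 6000/15001 ≈ 0.400.
Interpolate at f ≈ 0.400 with slerp weights a = sin((1−f)δ)/sin δ ≈ 1.394, b = sin(fδ)/sin δ ≈ 1.142.
p = a·p₁ + b·p₂ ≈ (-0.968, 0.231, -0.100); φ = arcsin(p_z) ≈ -5.74°, λ = atan2(p_y, p_x) ≈ 166.56°.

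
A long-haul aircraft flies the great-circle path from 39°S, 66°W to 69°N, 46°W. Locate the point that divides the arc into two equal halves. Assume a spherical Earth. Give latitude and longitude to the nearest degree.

≈ 15°N, 60°W

Write both endpoints as unit vectors p₁, p₂ with components (cos φ cos λ, cos φ sin λ, sin φ).
The central angle between the endpoints is δ = arccos(p₁·p₂) ≈ 1.903 rad (109.0°).
Interpolate at f = 1/2 with slerp weights a = sin((1−f)δ)/sin δ ≈ 0.861, b = sin(fδ)/sin δ ≈ 0.861.
p = a·p₁ + b·p₂ ≈ (0.487, -0.833, 0.262); φ = arcsin(p_z) ≈ 15.19°, λ = atan2(p_y, p_x) ≈ -59.72°.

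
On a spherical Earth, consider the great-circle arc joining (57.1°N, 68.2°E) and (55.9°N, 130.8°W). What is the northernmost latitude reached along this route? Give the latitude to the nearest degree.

≈ 84°N

The great circle lies in the plane with unit normal n̂ = (p₁ × p₂)/|p₁ × p₂|.
Here n̂_z ≈ +0.109; the vertex latitude is φ_max = arccos|n̂_z| ≈ 83.8°.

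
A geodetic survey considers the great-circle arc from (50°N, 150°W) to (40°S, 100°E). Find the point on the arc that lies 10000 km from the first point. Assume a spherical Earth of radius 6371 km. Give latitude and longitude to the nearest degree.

The haversine formula gives a central angle δ ≈ 2.293 rad (131.4°) between the endpoints. The total great-circle distance is δ·R ≈ 2.293 × 6371 ≈ 14607 km, so the target fraction is f = 10000/14607 ≈ 0.685.
Interpolate at f ≈ 0.685 with slerp weights a = sin((1−f)δ)/sin δ ≈ 0.882, b = sin(fδ)/sin δ ≈ 1.332.
p = a·p₁ + b·p₂ ≈ (-0.668, 0.722, -0.181); φ = arcsin(p_z) ≈ -10.43°, λ = atan2(p_y, p_x) ≈ 132.78°.

≈ (10°S, 133°E)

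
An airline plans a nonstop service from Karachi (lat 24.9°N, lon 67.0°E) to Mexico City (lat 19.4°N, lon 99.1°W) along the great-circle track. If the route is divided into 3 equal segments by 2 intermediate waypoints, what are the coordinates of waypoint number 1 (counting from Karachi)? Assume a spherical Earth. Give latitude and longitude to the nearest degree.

≈ lat 65°N, lon 36°E

From cos δ = sin φ₁ sin φ₂ + cos φ₁ cos φ₂ cos Δλ, the central angle is δ ≈ 2.333 rad (133.7°).
Interpolate at f = 1/3 with slerp weights a = sin((1−f)δ)/sin δ ≈ 1.383, b = sin(fδ)/sin δ ≈ 0.970.
p = a·p₁ + b·p₂ ≈ (0.345, 0.251, 0.904); φ = arcsin(p_z) ≈ 64.74°, λ = atan2(p_y, p_x) ≈ 35.99°.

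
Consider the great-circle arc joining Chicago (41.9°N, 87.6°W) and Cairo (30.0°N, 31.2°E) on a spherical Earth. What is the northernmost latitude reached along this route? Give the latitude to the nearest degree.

The great circle lies in the plane with unit normal n̂ = (p₁ × p₂)/|p₁ × p₂|.
Here n̂_z ≈ +0.565; the vertex latitude is φ_max = arccos|n̂_z| ≈ 55.6°.
Check via Clairaut: cos φ_max = |cos φ₁| · sin C = cos(41.9°)·sin(49.4°) ≈ 0.565, again giving ≈ 55.6°.

≈ 56°N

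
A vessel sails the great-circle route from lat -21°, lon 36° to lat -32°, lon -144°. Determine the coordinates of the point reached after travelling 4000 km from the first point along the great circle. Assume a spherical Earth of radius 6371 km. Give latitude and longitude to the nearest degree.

≈ lat -57°, lon 36°

From cos δ = sin φ₁ sin φ₂ + cos φ₁ cos φ₂ cos Δλ, the central angle is δ ≈ 2.217 rad (127.0°). The total great-circle distance is δ·R ≈ 2.217 × 6371 ≈ 14122 km, so the target fraction is f = 4000/14122 ≈ 0.283.
Interpolate at f ≈ 0.283 with slerp weights a = sin((1−f)δ)/sin δ ≈ 1.252, b = sin(fδ)/sin δ ≈ 0.736.
p = a·p₁ + b·p₂ ≈ (0.441, 0.320, -0.838); φ = arcsin(p_z) ≈ -56.97°, λ = atan2(p_y, p_x) ≈ 36.00°.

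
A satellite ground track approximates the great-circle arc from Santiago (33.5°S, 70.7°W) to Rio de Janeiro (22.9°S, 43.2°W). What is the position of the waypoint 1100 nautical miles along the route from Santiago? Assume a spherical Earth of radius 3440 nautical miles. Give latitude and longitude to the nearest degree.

≈ (27°S, 51°W)

Convert each endpoint to a unit vector on the sphere (x = cos φ cos λ, y = cos φ sin λ, z = sin φ).
The central angle between the endpoints is δ = arccos(p₁·p₂) ≈ 0.460 rad (26.3°). The total great-circle distance is δ·R ≈ 0.460 × 3440 ≈ 1582 nmi, so the target fraction is f = 1100/1582 ≈ 0.695.
Interpolate at f ≈ 0.695 with slerp weights a = sin((1−f)δ)/sin δ ≈ 0.315, b = sin(fδ)/sin δ ≈ 0.708.
p = a·p₁ + b·p₂ ≈ (0.562, -0.694, -0.449); φ = arcsin(p_z) ≈ -26.69°, λ = atan2(p_y, p_x) ≈ -50.99°.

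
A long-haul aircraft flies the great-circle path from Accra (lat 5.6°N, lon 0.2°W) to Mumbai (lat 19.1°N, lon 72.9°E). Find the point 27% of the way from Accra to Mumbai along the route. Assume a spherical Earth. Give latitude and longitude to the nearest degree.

≈ lat 11°N, lon 19°E

Write both endpoints as unit vectors p₁, p₂ with components (cos φ cos λ, cos φ sin λ, sin φ).
The central angle between the endpoints is δ = arccos(p₁·p₂) ≈ 1.261 rad (72.2°).
Interpolate at f = 0.27 with slerp weights a = sin((1−f)δ)/sin δ ≈ 0.836, b = sin(fδ)/sin δ ≈ 0.351.
p = a·p₁ + b·p₂ ≈ (0.929, 0.314, 0.196); φ = arcsin(p_z) ≈ 11.32°, λ = atan2(p_y, p_x) ≈ 18.66°.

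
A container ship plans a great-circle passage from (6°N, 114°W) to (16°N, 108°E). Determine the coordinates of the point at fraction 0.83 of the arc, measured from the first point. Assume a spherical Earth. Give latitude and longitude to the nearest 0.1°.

≈ (24.1°N, 130.5°E)

Write both endpoints as unit vectors p₁, p₂ with components (cos φ cos λ, cos φ sin λ, sin φ).
The central angle between the endpoints is δ = arccos(p₁·p₂) ≈ 2.321 rad (133.0°).
Interpolate at f = 0.83 with slerp weights a = sin((1−f)δ)/sin δ ≈ 0.525, b = sin(fδ)/sin δ ≈ 1.281.
p = a·p₁ + b·p₂ ≈ (-0.593, 0.694, 0.408); φ = arcsin(p_z) ≈ 24.08°, λ = atan2(p_y, p_x) ≈ 130.51°.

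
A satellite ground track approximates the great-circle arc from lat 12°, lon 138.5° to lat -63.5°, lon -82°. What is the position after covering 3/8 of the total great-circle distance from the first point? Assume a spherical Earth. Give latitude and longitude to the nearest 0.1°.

≈ lat -30.7°, lon 154.8°

Write both endpoints as unit vectors p₁, p₂ with components (cos φ cos λ, cos φ sin λ, sin φ).
The central angle between the endpoints is δ = arccos(p₁·p₂) ≈ 2.115 rad (121.2°).
Interpolate at f = 3/8 with slerp weights a = sin((1−f)δ)/sin δ ≈ 1.133, b = sin(fδ)/sin δ ≈ 0.833.
p = a·p₁ + b·p₂ ≈ (-0.778, 0.366, -0.510); φ = arcsin(p_z) ≈ -30.66°, λ = atan2(p_y, p_x) ≈ 154.80°.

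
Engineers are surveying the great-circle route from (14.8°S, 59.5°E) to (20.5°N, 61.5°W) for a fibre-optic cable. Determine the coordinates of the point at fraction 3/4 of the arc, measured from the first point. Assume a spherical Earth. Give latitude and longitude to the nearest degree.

From cos δ = sin φ₁ sin φ₂ + cos φ₁ cos φ₂ cos Δλ, the central angle is δ ≈ 2.160 rad (123.8°).
Interpolate at f = 3/4 with slerp weights a = sin((1−f)δ)/sin δ ≈ 0.619, b = sin(fδ)/sin δ ≈ 1.202.
p = a·p₁ + b·p₂ ≈ (0.841, -0.474, 0.263); φ = arcsin(p_z) ≈ 15.23°, λ = atan2(p_y, p_x) ≈ -29.41°.

≈ (15°N, 29°W)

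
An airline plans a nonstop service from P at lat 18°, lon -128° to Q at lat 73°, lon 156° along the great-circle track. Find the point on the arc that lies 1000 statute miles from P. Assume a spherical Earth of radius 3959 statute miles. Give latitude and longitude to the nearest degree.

≈ lat 32°, lon -133°

Write both endpoints as unit vectors p₁, p₂ with components (cos φ cos λ, cos φ sin λ, sin φ).
The central angle between the endpoints is δ = arccos(p₁·p₂) ≈ 1.200 rad (68.7°). The total great-circle distance is δ·R ≈ 1.200 × 3959 ≈ 4749 mi, so the target fraction is f = 1000/4749 ≈ 0.211.
Interpolate at f ≈ 0.211 with slerp weights a = sin((1−f)δ)/sin δ ≈ 0.871, b = sin(fδ)/sin δ ≈ 0.268.
p = a·p₁ + b·p₂ ≈ (-0.582, -0.621, 0.526); φ = arcsin(p_z) ≈ 31.71°, λ = atan2(p_y, p_x) ≈ -133.13°.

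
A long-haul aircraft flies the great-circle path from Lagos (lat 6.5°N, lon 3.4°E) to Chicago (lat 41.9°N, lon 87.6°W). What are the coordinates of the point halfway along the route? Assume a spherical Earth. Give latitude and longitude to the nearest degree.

Write both endpoints as unit vectors p₁, p₂ with components (cos φ cos λ, cos φ sin λ, sin φ).
The central angle between the endpoints is δ = arccos(p₁·p₂) ≈ 1.508 rad (86.4°).
Interpolate at f = 1/2 with slerp weights a = sin((1−f)δ)/sin δ ≈ 0.686, b = sin(fδ)/sin δ ≈ 0.686.
p = a·p₁ + b·p₂ ≈ (0.702, -0.470, 0.536); φ = arcsin(p_z) ≈ 32.39°, λ = atan2(p_y, p_x) ≈ -33.80°.

≈ lat 32°N, lon 34°W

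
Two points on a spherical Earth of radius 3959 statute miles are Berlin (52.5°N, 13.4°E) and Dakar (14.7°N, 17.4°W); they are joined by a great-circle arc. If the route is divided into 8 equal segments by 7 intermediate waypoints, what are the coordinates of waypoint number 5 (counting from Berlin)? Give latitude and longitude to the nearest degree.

≈ 30°N, 9°W

From cos δ = sin φ₁ sin φ₂ + cos φ₁ cos φ₂ cos Δλ, the central angle is δ ≈ 0.785 rad (45.0°).
Interpolate at f = 5/8 with slerp weights a = sin((1−f)δ)/sin δ ≈ 0.411, b = sin(fδ)/sin δ ≈ 0.667.
p = a·p₁ + b·p₂ ≈ (0.858, -0.135, 0.495); φ = arcsin(p_z) ≈ 29.66°, λ = atan2(p_y, p_x) ≈ -8.93°.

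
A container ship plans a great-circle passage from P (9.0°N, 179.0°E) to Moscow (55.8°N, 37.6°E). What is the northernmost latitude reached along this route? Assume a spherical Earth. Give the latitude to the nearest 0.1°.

The great circle lies in the plane with unit normal n̂ = (p₁ × p₂)/|p₁ × p₂|.
Here n̂_z ≈ -0.364; the vertex latitude is φ_max = arccos|n̂_z| ≈ 68.7°.
Check via Clairaut: cos φ_max = |cos φ₁| · sin C = cos(9.0°)·sin(21.6°) ≈ 0.364, again giving ≈ 68.7°.

≈ 68.7°N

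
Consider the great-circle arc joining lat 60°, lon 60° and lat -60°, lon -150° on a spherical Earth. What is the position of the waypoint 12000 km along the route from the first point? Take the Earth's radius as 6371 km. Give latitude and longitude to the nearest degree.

≈ lat -22°, lon 148°

The haversine formula gives a central angle δ ≈ 2.882 rad (165.1°) between the endpoints. The total great-circle distance is δ·R ≈ 2.882 × 6371 ≈ 18362 km, so the target fraction is f = 12000/18362 ≈ 0.654.
Interpolate at f ≈ 0.654 with slerp weights a = sin((1−f)δ)/sin δ ≈ 3.276, b = sin(fδ)/sin δ ≈ 3.707.
p = a·p₁ + b·p₂ ≈ (-0.786, 0.492, -0.374); φ = arcsin(p_z) ≈ -21.96°, λ = atan2(p_y, p_x) ≈ 148.00°.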